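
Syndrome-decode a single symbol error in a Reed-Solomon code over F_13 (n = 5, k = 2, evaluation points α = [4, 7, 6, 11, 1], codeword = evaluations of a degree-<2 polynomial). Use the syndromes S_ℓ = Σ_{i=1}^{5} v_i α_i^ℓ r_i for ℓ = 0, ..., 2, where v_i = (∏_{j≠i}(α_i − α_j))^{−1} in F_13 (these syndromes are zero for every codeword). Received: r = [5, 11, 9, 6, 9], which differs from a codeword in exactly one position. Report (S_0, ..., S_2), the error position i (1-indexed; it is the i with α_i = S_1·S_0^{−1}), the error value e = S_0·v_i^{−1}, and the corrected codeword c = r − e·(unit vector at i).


S = (12, 12, 12), error at position 5, error magnitude e = 10, c = [5, 11, 9, 6, 12].

Step 1: column multipliers v_i = (∏_{j≠i}(α_i − α_j))^{−1} mod 13.
  i = 1 (α = 4): (4−7)(4−6)(4−11)(4−1) = (−3)·(−2)·(−7)·3 = −126 ≡ 4, so v_1 = 4^{−1} = 10 (mod 13).
  i = 2 (α = 7): (7−4)(7−6)(7−11)(7−1) = 3·1·(−4)·6 = −72 ≡ 6, so v_2 = 6^{−1} = 11 (mod 13).
  i = 3 (α = 6): (6−4)(6−7)(6−11)(6−1) = 2·(−1)·(−5)·5 = 50 ≡ 11, so v_3 = 11^{−1} = 6 (mod 13).
  i = 4 (α = 11): (11−4)(11−7)(11−6)(11−1) = 7·4·5·10 = 1400 ≡ 9, so v_4 = 9^{−1} = 3 (mod 13).
  i = 5 (α = 1): (1−4)(1−7)(1−6)(1−11) = (−3)·(−6)·(−5)·(−10) = 900 ≡ 3, so v_5 = 3^{−1} = 9 (mod 13).
  v = [10, 11, 6, 3, 9].
Step 2: syndromes of r = [5, 11, 9, 6, 9] (all sums mod 13).
  S_0 = Σ v_i r_i = 10·5 + 11·11 + 6·9 + 3·6 + 9·9 = 324 ≡ 12.
  S_1 = Σ v_i α_i r_i = 10·4·5 + 11·7·11 + 6·6·9 + 3·11·6 + 9·1·9 = 1650 ≡ 12.
  α_i^2 mod 13 = [3, 10, 10, 4, 1].
  S_2 = Σ v_i α_i^2 r_i = 10·3·5 + 11·10·11 + 6·10·9 + 3·4·6 + 9·1·9 = 2053 ≡ 12.
  S = (12, 12, 12) ≠ 0, so r is not a codeword (an error is present).
Step 3: locate the error. For a single error e at position i, S_ℓ = v_i·e·α_i^ℓ, so α_err = S_1/S_0.
  S_0^{−1} = 12^{−1} = 12 (mod 13), so α_err = 12·12 = 144 ≡ 1 = α_5. Error position i = 5.
  Consistency check: S_2/S_1 = 12·12 = 144 ≡ 1 = α_err ✓ (single-error assumption holds).
Step 4: error magnitude e = S_0/v_5 = S_0·∏_{j≠5}(α_5 − α_j) = 12·3 = 36 ≡ 10 (mod 13).
Step 5: correct position 5: c_5 = r_5 − e = 9 − 10 ≡ 12 (mod 13). Hence c = [5, 11, 9, 6, 12].
  Check: interpolating c through the α_i gives m(x) = 10 + 2·x (degree < 2) with m(α_i) = c_i for every i, so c is indeed a codeword.


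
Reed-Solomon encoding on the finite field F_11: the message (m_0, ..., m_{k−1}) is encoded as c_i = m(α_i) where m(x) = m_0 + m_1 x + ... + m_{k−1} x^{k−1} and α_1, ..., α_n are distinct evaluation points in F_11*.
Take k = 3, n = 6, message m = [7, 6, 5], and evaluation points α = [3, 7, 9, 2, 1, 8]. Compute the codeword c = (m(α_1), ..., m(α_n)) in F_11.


c = [4, 8, 4, 6, 7, 1]

Message polynomial: m(x) = 7 + 6·x + 5·x^2 (mod 11).
For each evaluation point α_i, compute m(α_i) mod 11:
  α_1 = 3: Horner steps 5 → 10 → 4, so m(3) = 4.
  α_2 = 7: Horner steps 5 → 8 → 8, so m(7) = 8.
  α_3 = 9: Horner steps 5 → 7 → 4, so m(9) = 4.
  α_4 = 2: Horner steps 5 → 5 → 6, so m(2) = 6.
  α_5 = 1: Horner steps 5 → 0 → 7, so m(1) = 7.
  α_6 = 8: Horner steps 5 → 2 → 1, so m(8) = 1.
Codeword c = [4, 8, 4, 6, 7, 1] ∈ F_11^6.


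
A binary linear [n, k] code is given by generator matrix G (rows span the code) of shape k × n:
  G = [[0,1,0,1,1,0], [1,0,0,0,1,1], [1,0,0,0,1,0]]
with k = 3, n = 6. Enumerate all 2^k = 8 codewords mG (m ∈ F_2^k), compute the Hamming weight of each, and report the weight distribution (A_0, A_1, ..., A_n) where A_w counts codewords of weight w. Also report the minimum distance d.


Weight distribution: A_0 = 1, A_1 = 1, A_2 = 1, A_3 = 3, A_4 = 2. Minimum distance d = 1.

Enumerate all 2^3 = 8 messages m ∈ F_2^3.
For each, compute codeword c = mG in F_2^6, then tally its weight.
  m = 000 → c = 000000, weight = 0.
  m = 100 → c = 010110, weight = 3.
  m = 010 → c = 100011, weight = 3.
  m = 110 → c = 110101, weight = 4.
  m = 001 → c = 100010, weight = 2.
  m = 101 → c = 110100, weight = 3.
  m = 011 → c = 000001, weight = 1.
  m = 111 → c = 010111, weight = 4.
Tally weights:
  weight 0: 1 codewords.
  weight 1: 1 codewords.
  weight 2: 1 codewords.
  weight 3: 3 codewords.
  weight 4: 2 codewords.
Minimum distance d = smallest w > 0 with A_w > 0 = 1.
Sanity: Σ A_w = 8 = 2^3 = 8 ✓.


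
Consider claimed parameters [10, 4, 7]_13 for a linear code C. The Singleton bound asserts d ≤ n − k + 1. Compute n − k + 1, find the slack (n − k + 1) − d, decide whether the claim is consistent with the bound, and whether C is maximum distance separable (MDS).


Singleton RHS = n − k + 1 = 7, slack = 0, bound satisfied, MDS.

Singleton bound: d ≤ n − k + 1.
Here n = 10, k = 4, so n − k + 1 = 7.
Given d = 7, check d ≤ 7: YES.
Slack = (n − k + 1) − d = 0.
The code is MDS (slack = 0).
Description: the claimed parameters are [10, 4, 7]_13; such a code would be MDS (meets Singleton bound).


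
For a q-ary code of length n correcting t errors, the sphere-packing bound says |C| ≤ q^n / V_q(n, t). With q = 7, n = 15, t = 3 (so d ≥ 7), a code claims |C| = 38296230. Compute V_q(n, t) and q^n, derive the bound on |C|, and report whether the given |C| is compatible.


V_q(n, t) = 102151, q^n = 4747561509943, Hamming bound = 46475918, |C| = 38296230 ≤ bound (satisfied).

Step 1: Compute V_q(n, t) = Σ_{j=0}^3 C(n, j) (q−1)^j.
  j = 0: C(15,0)·(6)^0 = 1·1 = 1.
  j = 1: C(15,1)·(6)^1 = 15·6 = 90.
  j = 2: C(15,2)·(6)^2 = 105·36 = 3780.
  j = 3: C(15,3)·(6)^3 = 455·216 = 98280.
  V_q(n, t) = 1 + 90 + 3780 + 98280 = 102151.
Step 2: q^n = 7^15 = 4747561509943.
Step 3: Hamming bound ⌊q^n / V_q(n,t)⌋ = ⌊4747561509943/102151⌋ = 46475918.
Step 4: Compare |C| = 38296230 to 46475918: satisfied.
The claimed |C| lies below the Hamming bound.


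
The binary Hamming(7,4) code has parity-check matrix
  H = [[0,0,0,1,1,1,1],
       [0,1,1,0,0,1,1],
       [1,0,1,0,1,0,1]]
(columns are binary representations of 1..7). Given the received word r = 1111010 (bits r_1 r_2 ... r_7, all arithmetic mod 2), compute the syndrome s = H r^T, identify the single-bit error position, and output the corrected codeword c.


s = (0, 1, 0)^T, error position = 2, corrected codeword c = 1011010

Compute s = H r^T mod 2 one row at a time:
  s_1 = 1 + 0 + 1 + 0 = 2 ≡ 0 (mod 2).
  s_2 = 1 + 1 + 1 + 0 = 3 ≡ 1 (mod 2).
  s_3 = 1 + 1 + 0 + 0 = 2 ≡ 0 (mod 2).
s = (0, 1, 0)^T — this equals column 2 of H (binary 010), so error is at position 2.
Correct: flip bit 2 of r = 1111010 to get c = 1011010.


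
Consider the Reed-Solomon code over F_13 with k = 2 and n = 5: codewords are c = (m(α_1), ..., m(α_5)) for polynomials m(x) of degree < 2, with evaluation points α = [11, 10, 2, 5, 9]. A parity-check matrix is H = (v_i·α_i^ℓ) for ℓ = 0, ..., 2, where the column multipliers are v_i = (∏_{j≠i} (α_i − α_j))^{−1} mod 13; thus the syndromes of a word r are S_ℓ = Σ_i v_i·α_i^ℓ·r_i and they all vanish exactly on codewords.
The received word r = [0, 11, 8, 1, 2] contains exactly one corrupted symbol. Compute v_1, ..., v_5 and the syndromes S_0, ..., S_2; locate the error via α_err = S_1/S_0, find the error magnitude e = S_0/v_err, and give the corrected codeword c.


S = (8, 7, 11), error at position 5, error magnitude e = 6, c = [0, 11, 8, 1, 9].

Step 1: column multipliers v_i = (∏_{j≠i}(α_i − α_j))^{−1} mod 13.
  i = 1 (α = 11): (11−10)(11−2)(11−5)(11−9) = 1·9·6·2 = 108 ≡ 4, so v_1 = 4^{−1} = 10 (mod 13).
  i = 2 (α = 10): (10−11)(10−2)(10−5)(10−9) = (−1)·8·5·1 = −40 ≡ 12, so v_2 = 12^{−1} = 12 (mod 13).
  i = 3 (α = 2): (2−11)(2−10)(2−5)(2−9) = (−9)·(−8)·(−3)·(−7) = 1512 ≡ 4, so v_3 = 4^{−1} = 10 (mod 13).
  i = 4 (α = 5): (5−11)(5−10)(5−2)(5−9) = (−6)·(−5)·3·(−4) = −360 ≡ 4, so v_4 = 4^{−1} = 10 (mod 13).
  i = 5 (α = 9): (9−11)(9−10)(9−2)(9−5) = (−2)·(−1)·7·4 = 56 ≡ 4, so v_5 = 4^{−1} = 10 (mod 13).
  v = [10, 12, 10, 10, 10].
Step 2: syndromes of r = [0, 11, 8, 1, 2] (all sums mod 13).
  S_0 = Σ v_i r_i = 10·0 + 12·11 + 10·8 + 10·1 + 10·2 = 242 ≡ 8.
  S_1 = Σ v_i α_i r_i = 10·11·0 + 12·10·11 + 10·2·8 + 10·5·1 + 10·9·2 = 1710 ≡ 7.
  α_i^2 mod 13 = [4, 9, 4, 12, 3].
  S_2 = Σ v_i α_i^2 r_i = 10·4·0 + 12·9·11 + 10·4·8 + 10·12·1 + 10·3·2 = 1688 ≡ 11.
  S = (8, 7, 11) ≠ 0, so r is not a codeword (an error is present).
Step 3: locate the error. For a single error e at position i, S_ℓ = v_i·e·α_i^ℓ, so α_err = S_1/S_0.
  S_0^{−1} = 8^{−1} = 5 (mod 13), so α_err = 7·5 = 35 ≡ 9 = α_5. Error position i = 5.
  Consistency check: S_2/S_1 = 11·2 = 22 ≡ 9 = α_err ✓ (single-error assumption holds).
Step 4: error magnitude e = S_0/v_5 = S_0·∏_{j≠5}(α_5 − α_j) = 8·4 = 32 ≡ 6 (mod 13).
Step 5: correct position 5: c_5 = r_5 − e = 2 − 6 ≡ 9 (mod 13). Hence c = [0, 11, 8, 1, 9].
  Check: interpolating c through the α_i gives m(x) = 4 + 2·x (degree < 2) with m(α_i) = c_i for every i, so c is indeed a codeword.


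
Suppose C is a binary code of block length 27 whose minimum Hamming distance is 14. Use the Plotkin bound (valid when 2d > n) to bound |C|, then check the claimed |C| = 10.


Plotkin bound M ≤ 28; given |C| = 10 ≤ bound (satisfied).

Check applicability: 2d = 28, n = 27.
2d − n = 1 > 0, so Plotkin applies.
Compute d/(2d−n) = 14/1 ≈ 14.0000.
⌊d/(2d−n)⌋ = 14.
Plotkin bound: M ≤ 2·14 = 28.
Given |C| = 10, check: satisfied.
This |C| is below the Plotkin bound.


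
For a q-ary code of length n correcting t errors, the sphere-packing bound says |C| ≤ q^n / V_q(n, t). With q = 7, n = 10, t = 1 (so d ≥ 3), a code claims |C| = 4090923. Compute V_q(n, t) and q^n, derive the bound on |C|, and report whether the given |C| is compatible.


V_q(n, t) = 61, q^n = 282475249, Hamming bound = 4630741, |C| = 4090923 ≤ bound (satisfied).

Step 1: Compute V_q(n, t) = Σ_{j=0}^1 C(n, j) (q−1)^j.
  j = 0: C(10,0)·(6)^0 = 1·1 = 1.
  j = 1: C(10,1)·(6)^1 = 10·6 = 60.
  V_q(n, t) = 1 + 60 = 61.
Step 2: q^n = 7^10 = 282475249.
Step 3: Hamming bound ⌊q^n / V_q(n,t)⌋ = ⌊282475249/61⌋ = 4630741.
Step 4: Compare |C| = 4090923 to 4630741: satisfied.
The claimed |C| lies below the Hamming bound.


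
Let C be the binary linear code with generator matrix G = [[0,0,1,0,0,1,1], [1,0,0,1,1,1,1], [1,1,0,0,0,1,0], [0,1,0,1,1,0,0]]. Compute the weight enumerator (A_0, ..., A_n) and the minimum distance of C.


Weight distribution: A_0 = 1, A_1 = 1, A_2 = 1, A_3 = 4, A_4 = 5, A_5 = 3, A_6 = 1. Minimum distance d = 1.

Enumerate all 2^4 = 16 messages m ∈ F_2^4.
For each, compute codeword c = mG in F_2^7, then tally its weight.
  m = 0000 → c = 0000000, weight = 0.
  m = 1000 → c = 0010011, weight = 3.
  m = 0100 → c = 1001111, weight = 5.
  m = 1100 → c = 1011100, weight = 4.
  m = 0010 → c = 1100010, weight = 3.
  m = 1010 → c = 1110001, weight = 4.
  m = 0110 → c = 0101101, weight = 4.
  m = 1110 → c = 0111110, weight = 5.
  m = 0001 → c = 0101100, weight = 3.
  m = 1001 → c = 0111111, weight = 6.
  m = 0101 → c = 1100011, weight = 4.
  m = 1101 → c = 1110000, weight = 3.
  m = 0011 → c = 1001110, weight = 4.
  m = 1011 → c = 1011101, weight = 5.
  m = 0111 → c = 0000001, weight = 1.
  m = 1111 → c = 0010010, weight = 2.
Tally weights:
  weight 0: 1 codewords.
  weight 1: 1 codewords.
  weight 2: 1 codewords.
  weight 3: 4 codewords.
  weight 4: 5 codewords.
  weight 5: 3 codewords.
  weight 6: 1 codewords.
Minimum distance d = smallest w > 0 with A_w > 0 = 1.
Sanity: Σ A_w = 16 = 2^4 = 16 ✓.


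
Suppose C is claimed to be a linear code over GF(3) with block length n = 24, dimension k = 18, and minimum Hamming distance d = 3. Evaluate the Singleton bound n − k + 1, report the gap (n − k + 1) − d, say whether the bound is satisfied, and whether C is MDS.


Singleton RHS = n − k + 1 = 7, slack = 4, bound satisfied, not MDS.

Singleton bound: d ≤ n − k + 1.
Here n = 24, k = 18, so n − k + 1 = 7.
Given d = 3, check d ≤ 7: YES.
Slack = (n − k + 1) − d = 4.
The code is NOT MDS (slack = 4 > 0).
Description: the claimed parameters are [24, 18, 3]_3; such a code would be non-MDS.


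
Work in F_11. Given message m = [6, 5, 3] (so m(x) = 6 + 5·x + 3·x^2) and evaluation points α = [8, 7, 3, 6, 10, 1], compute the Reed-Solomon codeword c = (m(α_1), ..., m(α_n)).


c = [7, 1, 4, 1, 4, 3]

Message polynomial: m(x) = 6 + 5·x + 3·x^2 (mod 11).
For each evaluation point α_i, compute m(α_i) mod 11:
  α_1 = 8: Horner steps 3 → 7 → 7, so m(8) = 7.
  α_2 = 7: Horner steps 3 → 4 → 1, so m(7) = 1.
  α_3 = 3: Horner steps 3 → 3 → 4, so m(3) = 4.
  α_4 = 6: Horner steps 3 → 1 → 1, so m(6) = 1.
  α_5 = 10: Horner steps 3 → 2 → 4, so m(10) = 4.
  α_6 = 1: Horner steps 3 → 8 → 3, so m(1) = 3.
Codeword c = [7, 1, 4, 1, 4, 3] ∈ F_11^6.


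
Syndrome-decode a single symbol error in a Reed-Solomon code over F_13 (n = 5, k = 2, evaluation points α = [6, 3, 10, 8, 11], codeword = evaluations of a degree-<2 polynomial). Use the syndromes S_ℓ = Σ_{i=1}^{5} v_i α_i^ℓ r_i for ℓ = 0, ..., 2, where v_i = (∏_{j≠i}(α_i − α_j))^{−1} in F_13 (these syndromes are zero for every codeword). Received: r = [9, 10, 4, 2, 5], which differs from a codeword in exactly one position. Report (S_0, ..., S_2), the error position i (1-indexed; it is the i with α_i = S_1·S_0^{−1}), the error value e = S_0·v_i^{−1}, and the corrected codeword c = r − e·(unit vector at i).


S = (10, 8, 9), error at position 1, error magnitude e = 9, c = [0, 10, 4, 2, 5].

Step 1: column multipliers v_i = (∏_{j≠i}(α_i − α_j))^{−1} mod 13.
  i = 1 (α = 6): (6−3)(6−10)(6−8)(6−11) = 3·(−4)·(−2)·(−5) = −120 ≡ 10, so v_1 = 10^{−1} = 4 (mod 13).
  i = 2 (α = 3): (3−6)(3−10)(3−8)(3−11) = (−3)·(−7)·(−5)·(−8) = 840 ≡ 8, so v_2 = 8^{−1} = 5 (mod 13).
  i = 3 (α = 10): (10−6)(10−3)(10−8)(10−11) = 4·7·2·(−1) = −56 ≡ 9, so v_3 = 9^{−1} = 3 (mod 13).
  i = 4 (α = 8): (8−6)(8−3)(8−10)(8−11) = 2·5·(−2)·(−3) = 60 ≡ 8, so v_4 = 8^{−1} = 5 (mod 13).
  i = 5 (α = 11): (11−6)(11−3)(11−10)(11−8) = 5·8·1·3 = 120 ≡ 3, so v_5 = 3^{−1} = 9 (mod 13).
  v = [4, 5, 3, 5, 9].
Step 2: syndromes of r = [9, 10, 4, 2, 5] (all sums mod 13).
  S_0 = Σ v_i r_i = 4·9 + 5·10 + 3·4 + 5·2 + 9·5 = 153 ≡ 10.
  S_1 = Σ v_i α_i r_i = 4·6·9 + 5·3·10 + 3·10·4 + 5·8·2 + 9·11·5 = 1061 ≡ 8.
  α_i^2 mod 13 = [10, 9, 9, 12, 4].
  S_2 = Σ v_i α_i^2 r_i = 4·10·9 + 5·9·10 + 3·9·4 + 5·12·2 + 9·4·5 = 1218 ≡ 9.
  S = (10, 8, 9) ≠ 0, so r is not a codeword (an error is present).
Step 3: locate the error. For a single error e at position i, S_ℓ = v_i·e·α_i^ℓ, so α_err = S_1/S_0.
  S_0^{−1} = 10^{−1} = 4 (mod 13), so α_err = 8·4 = 32 ≡ 6 = α_1. Error position i = 1.
  Consistency check: S_2/S_1 = 9·5 = 45 ≡ 6 = α_err ✓ (single-error assumption holds).
Step 4: error magnitude e = S_0/v_1 = S_0·∏_{j≠1}(α_1 − α_j) = 10·10 = 100 ≡ 9 (mod 13).
Step 5: correct position 1: c_1 = r_1 − e = 9 − 9 ≡ 0 (mod 13). Hence c = [0, 10, 4, 2, 5].
  Check: interpolating c through the α_i gives m(x) = 7 + 1·x (degree < 2) with m(α_i) = c_i for every i, so c is indeed a codeword.


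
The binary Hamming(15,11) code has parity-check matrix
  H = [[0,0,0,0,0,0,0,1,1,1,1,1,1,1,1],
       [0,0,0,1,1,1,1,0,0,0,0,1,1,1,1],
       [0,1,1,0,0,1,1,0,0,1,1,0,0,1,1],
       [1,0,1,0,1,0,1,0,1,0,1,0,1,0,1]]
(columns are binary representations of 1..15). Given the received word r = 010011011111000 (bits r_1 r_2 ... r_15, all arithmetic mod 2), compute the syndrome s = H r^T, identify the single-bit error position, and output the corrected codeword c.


s = (1, 1, 0, 1)^T, error position = 13, corrected codeword c = 010011011111100

Compute s = H r^T mod 2 one row at a time:
  s_1 = 1 + 1 + 1 + 1 + 1 + 0 + 0 + 0 = 5 ≡ 1 (mod 2).
  s_2 = 0 + 1 + 1 + 0 + 1 + 0 + 0 + 0 = 3 ≡ 1 (mod 2).
  s_3 = 1 + 0 + 1 + 0 + 1 + 1 + 0 + 0 = 4 ≡ 0 (mod 2).
  s_4 = 0 + 0 + 1 + 0 + 1 + 1 + 0 + 0 = 3 ≡ 1 (mod 2).
s = (1, 1, 0, 1)^T — this equals column 13 of H (binary 1101), so error is at position 13.
Correct: flip bit 13 of r = 010011011111000 to get c = 010011011111100.


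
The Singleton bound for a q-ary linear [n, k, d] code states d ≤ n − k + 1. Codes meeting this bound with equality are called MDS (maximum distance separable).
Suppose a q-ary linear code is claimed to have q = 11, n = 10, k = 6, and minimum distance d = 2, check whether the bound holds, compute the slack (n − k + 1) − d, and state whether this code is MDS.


Singleton RHS = n − k + 1 = 5, slack = 3, bound satisfied, not MDS.

Singleton bound: d ≤ n − k + 1.
Here n = 10, k = 6, so n − k + 1 = 5.
Given d = 2, check d ≤ 5: YES.
Slack = (n − k + 1) − d = 3.
The code is NOT MDS (slack = 3 > 0).
Description: the claimed parameters are [10, 6, 2]_11; such a code would be non-MDS.


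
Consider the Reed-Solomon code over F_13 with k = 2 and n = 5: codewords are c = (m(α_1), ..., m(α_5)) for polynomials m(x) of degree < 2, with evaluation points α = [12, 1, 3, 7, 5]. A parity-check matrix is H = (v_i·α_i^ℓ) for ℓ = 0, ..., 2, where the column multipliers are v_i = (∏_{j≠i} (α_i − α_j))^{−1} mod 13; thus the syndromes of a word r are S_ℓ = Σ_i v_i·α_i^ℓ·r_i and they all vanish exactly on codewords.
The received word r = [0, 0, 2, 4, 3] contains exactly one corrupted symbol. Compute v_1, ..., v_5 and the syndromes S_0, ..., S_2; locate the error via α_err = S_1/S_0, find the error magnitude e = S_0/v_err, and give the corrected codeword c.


S = (8, 8, 8), error at position 2, error magnitude e = 12, c = [0, 1, 2, 4, 3].

Step 1: column multipliers v_i = (∏_{j≠i}(α_i − α_j))^{−1} mod 13.
  i = 1 (α = 12): (12−1)(12−3)(12−7)(12−5) = 11·9·5·7 = 3465 ≡ 7, so v_1 = 7^{−1} = 2 (mod 13).
  i = 2 (α = 1): (1−12)(1−3)(1−7)(1−5) = (−11)·(−2)·(−6)·(−4) = 528 ≡ 8, so v_2 = 8^{−1} = 5 (mod 13).
  i = 3 (α = 3): (3−12)(3−1)(3−7)(3−5) = (−9)·2·(−4)·(−2) = −144 ≡ 12, so v_3 = 12^{−1} = 12 (mod 13).
  i = 4 (α = 7): (7−12)(7−1)(7−3)(7−5) = (−5)·6·4·2 = −240 ≡ 7, so v_4 = 7^{−1} = 2 (mod 13).
  i = 5 (α = 5): (5−12)(5−1)(5−3)(5−7) = (−7)·4·2·(−2) = 112 ≡ 8, so v_5 = 8^{−1} = 5 (mod 13).
  v = [2, 5, 12, 2, 5].
Step 2: syndromes of r = [0, 0, 2, 4, 3] (all sums mod 13).
  S_0 = Σ v_i r_i = 2·0 + 5·0 + 12·2 + 2·4 + 5·3 = 47 ≡ 8.
  S_1 = Σ v_i α_i r_i = 2·12·0 + 5·1·0 + 12·3·2 + 2·7·4 + 5·5·3 = 203 ≡ 8.
  α_i^2 mod 13 = [1, 1, 9, 10, 12].
  S_2 = Σ v_i α_i^2 r_i = 2·1·0 + 5·1·0 + 12·9·2 + 2·10·4 + 5·12·3 = 476 ≡ 8.
  S = (8, 8, 8) ≠ 0, so r is not a codeword (an error is present).
Step 3: locate the error. For a single error e at position i, S_ℓ = v_i·e·α_i^ℓ, so α_err = S_1/S_0.
  S_0^{−1} = 8^{−1} = 5 (mod 13), so α_err = 8·5 = 40 ≡ 1 = α_2. Error position i = 2.
  Consistency check: S_2/S_1 = 8·5 = 40 ≡ 1 = α_err ✓ (single-error assumption holds).
Step 4: error magnitude e = S_0/v_2 = S_0·∏_{j≠2}(α_2 − α_j) = 8·8 = 64 ≡ 12 (mod 13).
Step 5: correct position 2: c_2 = r_2 − e = 0 − 12 ≡ 1 (mod 13). Hence c = [0, 1, 2, 4, 3].
  Check: interpolating c through the α_i gives m(x) = 7 + 7·x (degree < 2) with m(α_i) = c_i for every i, so c is indeed a codeword.


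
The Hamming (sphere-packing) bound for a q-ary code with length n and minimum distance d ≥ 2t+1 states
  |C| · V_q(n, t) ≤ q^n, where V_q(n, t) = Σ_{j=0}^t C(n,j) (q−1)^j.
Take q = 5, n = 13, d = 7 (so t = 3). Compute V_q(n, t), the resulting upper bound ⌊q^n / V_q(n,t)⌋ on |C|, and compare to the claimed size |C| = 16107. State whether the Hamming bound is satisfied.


V_q(n, t) = 19605, q^n = 1220703125, Hamming bound = 62264, |C| = 16107 ≤ bound (satisfied).

Step 1: Compute V_q(n, t) = Σ_{j=0}^3 C(n, j) (q−1)^j.
  j = 0: C(13,0)·(4)^0 = 1·1 = 1.
  j = 1: C(13,1)·(4)^1 = 13·4 = 52.
  j = 2: C(13,2)·(4)^2 = 78·16 = 1248.
  j = 3: C(13,3)·(4)^3 = 286·64 = 18304.
  V_q(n, t) = 1 + 52 + 1248 + 18304 = 19605.
Step 2: q^n = 5^13 = 1220703125.
Step 3: Hamming bound ⌊q^n / V_q(n,t)⌋ = ⌊1220703125/19605⌋ = 62264.
Step 4: Compare |C| = 16107 to 62264: satisfied.
The claimed |C| lies below the Hamming bound.


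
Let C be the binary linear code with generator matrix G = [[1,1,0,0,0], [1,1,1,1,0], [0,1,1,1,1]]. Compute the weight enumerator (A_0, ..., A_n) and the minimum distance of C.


Weight distribution: A_0 = 1, A_2 = 4, A_4 = 3. Minimum distance d = 2.

Enumerate all 2^3 = 8 messages m ∈ F_2^3.
For each, compute codeword c = mG in F_2^5, then tally its weight.
  m = 000 → c = 00000, weight = 0.
  m = 100 → c = 11000, weight = 2.
  m = 010 → c = 11110, weight = 4.
  m = 110 → c = 00110, weight = 2.
  m = 001 → c = 01111, weight = 4.
  m = 101 → c = 10111, weight = 4.
  m = 011 → c = 10001, weight = 2.
  m = 111 → c = 01001, weight = 2.
Tally weights:
  weight 0: 1 codewords.
  weight 2: 4 codewords.
  weight 4: 3 codewords.
Minimum distance d = smallest w > 0 with A_w > 0 = 2.
Sanity: Σ A_w = 8 = 2^3 = 8 ✓.


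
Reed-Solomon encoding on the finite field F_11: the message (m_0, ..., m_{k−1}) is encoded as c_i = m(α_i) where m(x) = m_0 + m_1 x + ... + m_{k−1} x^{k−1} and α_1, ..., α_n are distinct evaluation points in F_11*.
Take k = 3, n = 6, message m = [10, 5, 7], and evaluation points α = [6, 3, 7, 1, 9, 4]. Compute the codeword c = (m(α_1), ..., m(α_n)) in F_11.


c = [6, 0, 3, 0, 6, 10]

Message polynomial: m(x) = 10 + 5·x + 7·x^2 (mod 11).
For each evaluation point α_i, compute m(α_i) mod 11:
  α_1 = 6: Horner steps 7 → 3 → 6, so m(6) = 6.
  α_2 = 3: Horner steps 7 → 4 → 0, so m(3) = 0.
  α_3 = 7: Horner steps 7 → 10 → 3, so m(7) = 3.
  α_4 = 1: Horner steps 7 → 1 → 0, so m(1) = 0.
  α_5 = 9: Horner steps 7 → 2 → 6, so m(9) = 6.
  α_6 = 4: Horner steps 7 → 0 → 10, so m(4) = 10.
Codeword c = [6, 0, 3, 0, 6, 10] ∈ F_11^6.


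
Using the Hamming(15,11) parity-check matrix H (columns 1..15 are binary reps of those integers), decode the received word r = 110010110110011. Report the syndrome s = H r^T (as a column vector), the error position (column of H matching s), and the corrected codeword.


s = (1, 0, 0, 1)^T, error position = 9, corrected codeword c = 110010111110011

Compute s = H r^T mod 2 one row at a time:
  s_1 = 1 + 0 + 1 + 1 + 0 + 0 + 1 + 1 = 5 ≡ 1 (mod 2).
  s_2 = 0 + 1 + 0 + 1 + 0 + 0 + 1 + 1 = 4 ≡ 0 (mod 2).
  s_3 = 1 + 0 + 0 + 1 + 1 + 1 + 1 + 1 = 6 ≡ 0 (mod 2).
  s_4 = 1 + 0 + 1 + 1 + 0 + 1 + 0 + 1 = 5 ≡ 1 (mod 2).
s = (1, 0, 0, 1)^T — this equals column 9 of H (binary 1001), so error is at position 9.
Correct: flip bit 9 of r = 110010110110011 to get c = 110010111110011.


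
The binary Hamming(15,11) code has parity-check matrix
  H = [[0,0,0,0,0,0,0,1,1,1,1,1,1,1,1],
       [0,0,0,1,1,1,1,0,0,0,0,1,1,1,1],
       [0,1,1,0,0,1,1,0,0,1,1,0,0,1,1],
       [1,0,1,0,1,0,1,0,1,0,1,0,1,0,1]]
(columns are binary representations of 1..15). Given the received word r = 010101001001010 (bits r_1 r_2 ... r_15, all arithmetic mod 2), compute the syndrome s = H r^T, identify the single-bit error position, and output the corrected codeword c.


s = (1, 0, 1, 1)^T, error position = 11, corrected codeword c = 010101001011010

Compute s = H r^T mod 2 one row at a time:
  s_1 = 0 + 1 + 0 + 0 + 1 + 0 + 1 + 0 = 3 ≡ 1 (mod 2).
  s_2 = 1 + 0 + 1 + 0 + 1 + 0 + 1 + 0 = 4 ≡ 0 (mod 2).
  s_3 = 1 + 0 + 1 + 0 + 0 + 0 + 1 + 0 = 3 ≡ 1 (mod 2).
  s_4 = 0 + 0 + 0 + 0 + 1 + 0 + 0 + 0 = 1 ≡ 1 (mod 2).
s = (1, 0, 1, 1)^T — this equals column 11 of H (binary 1011), so error is at position 11.
Correct: flip bit 11 of r = 010101001001010 to get c = 010101001011010.


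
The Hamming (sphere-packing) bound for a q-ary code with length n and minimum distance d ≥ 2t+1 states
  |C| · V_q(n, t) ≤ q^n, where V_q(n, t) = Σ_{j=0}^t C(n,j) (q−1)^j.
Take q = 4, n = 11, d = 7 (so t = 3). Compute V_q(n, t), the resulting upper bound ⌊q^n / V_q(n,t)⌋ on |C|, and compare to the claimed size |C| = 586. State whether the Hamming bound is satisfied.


V_q(n, t) = 4984, q^n = 4194304, Hamming bound = 841, |C| = 586 ≤ bound (satisfied).

Step 1: Compute V_q(n, t) = Σ_{j=0}^3 C(n, j) (q−1)^j.
  j = 0: C(11,0)·(3)^0 = 1·1 = 1.
  j = 1: C(11,1)·(3)^1 = 11·3 = 33.
  j = 2: C(11,2)·(3)^2 = 55·9 = 495.
  j = 3: C(11,3)·(3)^3 = 165·27 = 4455.
  V_q(n, t) = 1 + 33 + 495 + 4455 = 4984.
Step 2: q^n = 4^11 = 4194304.
Step 3: Hamming bound ⌊q^n / V_q(n,t)⌋ = ⌊4194304/4984⌋ = 841.
Step 4: Compare |C| = 586 to 841: satisfied.
The claimed |C| lies below the Hamming bound.


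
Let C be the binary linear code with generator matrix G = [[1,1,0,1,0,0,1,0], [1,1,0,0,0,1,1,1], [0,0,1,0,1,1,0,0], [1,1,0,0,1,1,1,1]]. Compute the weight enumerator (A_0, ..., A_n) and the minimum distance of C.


Weight distribution: A_0 = 1, A_1 = 1, A_2 = 1, A_3 = 3, A_4 = 3, A_5 = 3, A_6 = 3, A_7 = 1. Minimum distance d = 1.

Enumerate all 2^4 = 16 messages m ∈ F_2^4.
For each, compute codeword c = mG in F_2^8, then tally its weight.
  m = 0000 → c = 00000000, weight = 0.
  m = 1000 → c = 11010010, weight = 4.
  m = 0100 → c = 11000111, weight = 5.
  m = 1100 → c = 00010101, weight = 3.
  m = 0010 → c = 00101100, weight = 3.
  m = 1010 → c = 11111110, weight = 7.
  m = 0110 → c = 11101011, weight = 6.
  m = 1110 → c = 00111001, weight = 4.
  m = 0001 → c = 11001111, weight = 6.
  m = 1001 → c = 00011101, weight = 4.
  m = 0101 → c = 00001000, weight = 1.
  m = 1101 → c = 11011010, weight = 5.
  m = 0011 → c = 11100011, weight = 5.
  m = 1011 → c = 00110001, weight = 3.
  m = 0111 → c = 00100100, weight = 2.
  m = 1111 → c = 11110110, weight = 6.
Tally weights:
  weight 0: 1 codewords.
  weight 1: 1 codewords.
  weight 2: 1 codewords.
  weight 3: 3 codewords.
  weight 4: 3 codewords.
  weight 5: 3 codewords.
  weight 6: 3 codewords.
  weight 7: 1 codewords.
Minimum distance d = smallest w > 0 with A_w > 0 = 1.
Sanity: Σ A_w = 16 = 2^4 = 16 ✓.


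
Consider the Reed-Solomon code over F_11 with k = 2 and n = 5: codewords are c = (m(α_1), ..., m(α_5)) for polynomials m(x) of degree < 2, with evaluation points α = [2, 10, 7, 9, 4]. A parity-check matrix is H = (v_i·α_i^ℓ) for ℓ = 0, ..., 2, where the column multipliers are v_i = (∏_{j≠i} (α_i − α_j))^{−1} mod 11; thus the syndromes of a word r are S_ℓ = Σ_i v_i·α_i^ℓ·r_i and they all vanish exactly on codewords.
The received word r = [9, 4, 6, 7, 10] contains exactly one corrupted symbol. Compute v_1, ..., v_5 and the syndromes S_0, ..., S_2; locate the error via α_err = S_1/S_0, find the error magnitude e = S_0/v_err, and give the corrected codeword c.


S = (2, 9, 2), error at position 2, error magnitude e = 2, c = [9, 2, 6, 7, 10].

Step 1: column multipliers v_i = (∏_{j≠i}(α_i − α_j))^{−1} mod 11.
  i = 1 (α = 2): (2−10)(2−7)(2−9)(2−4) = (−8)·(−5)·(−7)·(−2) = 560 ≡ 10, so v_1 = 10^{−1} = 10 (mod 11).
  i = 2 (α = 10): (10−2)(10−7)(10−9)(10−4) = 8·3·1·6 = 144 ≡ 1, so v_2 = 1^{−1} = 1 (mod 11).
  i = 3 (α = 7): (7−2)(7−10)(7−9)(7−4) = 5·(−3)·(−2)·3 = 90 ≡ 2, so v_3 = 2^{−1} = 6 (mod 11).
  i = 4 (α = 9): (9−2)(9−10)(9−7)(9−4) = 7·(−1)·2·5 = −70 ≡ 7, so v_4 = 7^{−1} = 8 (mod 11).
  i = 5 (α = 4): (4−2)(4−10)(4−7)(4−9) = 2·(−6)·(−3)·(−5) = −180 ≡ 7, so v_5 = 7^{−1} = 8 (mod 11).
  v = [10, 1, 6, 8, 8].
Step 2: syndromes of r = [9, 4, 6, 7, 10] (all sums mod 11).
  S_0 = Σ v_i r_i = 10·9 + 1·4 + 6·6 + 8·7 + 8·10 = 266 ≡ 2.
  S_1 = Σ v_i α_i r_i = 10·2·9 + 1·10·4 + 6·7·6 + 8·9·7 + 8·4·10 = 1296 ≡ 9.
  α_i^2 mod 11 = [4, 1, 5, 4, 5].
  S_2 = Σ v_i α_i^2 r_i = 10·4·9 + 1·1·4 + 6·5·6 + 8·4·7 + 8·5·10 = 1168 ≡ 2.
  S = (2, 9, 2) ≠ 0, so r is not a codeword (an error is present).
Step 3: locate the error. For a single error e at position i, S_ℓ = v_i·e·α_i^ℓ, so α_err = S_1/S_0.
  S_0^{−1} = 2^{−1} = 6 (mod 11), so α_err = 9·6 = 54 ≡ 10 = α_2. Error position i = 2.
  Consistency check: S_2/S_1 = 2·5 = 10 ≡ 10 = α_err ✓ (single-error assumption holds).
Step 4: error magnitude e = S_0/v_2 = S_0·∏_{j≠2}(α_2 − α_j) = 2·1 = 2 ≡ 2 (mod 11).
Step 5: correct position 2: c_2 = r_2 − e = 4 − 2 ≡ 2 (mod 11). Hence c = [9, 2, 6, 7, 10].
  Check: interpolating c through the α_i gives m(x) = 8 + 6·x (degree < 2) with m(α_i) = c_i for every i, so c is indeed a codeword.


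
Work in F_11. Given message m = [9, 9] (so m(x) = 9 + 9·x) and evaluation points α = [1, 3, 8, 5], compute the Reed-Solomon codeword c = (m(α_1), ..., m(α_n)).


c = [7, 3, 4, 10]

Message polynomial: m(x) = 9 + 9·x (mod 11).
For each evaluation point α_i, compute m(α_i) mod 11:
  α_1 = 1: Horner steps 9 → 7, so m(1) = 7.
  α_2 = 3: Horner steps 9 → 3, so m(3) = 3.
  α_3 = 8: Horner steps 9 → 4, so m(8) = 4.
  α_4 = 5: Horner steps 9 → 10, so m(5) = 10.
Codeword c = [7, 3, 4, 10] ∈ F_11^4.


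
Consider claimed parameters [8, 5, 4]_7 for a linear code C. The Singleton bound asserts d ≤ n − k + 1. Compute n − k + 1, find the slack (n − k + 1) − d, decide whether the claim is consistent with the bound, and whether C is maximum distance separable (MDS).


Singleton RHS = n − k + 1 = 4, slack = 0, bound satisfied, MDS.

Singleton bound: d ≤ n − k + 1.
Here n = 8, k = 5, so n − k + 1 = 4.
Given d = 4, check d ≤ 4: YES.
Slack = (n − k + 1) − d = 0.
The code is MDS (slack = 0).
Description: the claimed parameters are [8, 5, 4]_7; such a code would be MDS (meets Singleton bound).


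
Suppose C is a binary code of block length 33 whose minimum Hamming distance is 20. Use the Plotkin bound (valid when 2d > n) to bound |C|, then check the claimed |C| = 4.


Plotkin bound M ≤ 4; given |C| = 4 ≤ bound (satisfied).

Check applicability: 2d = 40, n = 33.
2d − n = 7 > 0, so Plotkin applies.
Compute d/(2d−n) = 20/7 ≈ 2.8571.
⌊d/(2d−n)⌋ = 2.
Plotkin bound: M ≤ 2·2 = 4.
Given |C| = 4, check: satisfied.
This |C| is at the Plotkin bound.


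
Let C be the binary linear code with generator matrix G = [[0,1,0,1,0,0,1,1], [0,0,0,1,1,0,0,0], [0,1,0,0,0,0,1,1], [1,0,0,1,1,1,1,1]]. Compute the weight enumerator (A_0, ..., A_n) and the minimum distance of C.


Weight distribution: A_0 = 1, A_1 = 2, A_2 = 1, A_3 = 2, A_4 = 5, A_5 = 4, A_6 = 1. Minimum distance d = 1.

Enumerate all 2^4 = 16 messages m ∈ F_2^4.
For each, compute codeword c = mG in F_2^8, then tally its weight.
  m = 0000 → c = 00000000, weight = 0.
  m = 1000 → c = 01010011, weight = 4.
  m = 0100 → c = 00011000, weight = 2.
  m = 1100 → c = 01001011, weight = 4.
  m = 0010 → c = 01000011, weight = 3.
  m = 1010 → c = 00010000, weight = 1.
  m = 0110 → c = 01011011, weight = 5.
  m = 1110 → c = 00001000, weight = 1.
  m = 0001 → c = 10011111, weight = 6.
  m = 1001 → c = 11001100, weight = 4.
  m = 0101 → c = 10000111, weight = 4.
  m = 1101 → c = 11010100, weight = 4.
  m = 0011 → c = 11011100, weight = 5.
  m = 1011 → c = 10001111, weight = 5.
  m = 0111 → c = 11000100, weight = 3.
  m = 1111 → c = 10010111, weight = 5.
Tally weights:
  weight 0: 1 codewords.
  weight 1: 2 codewords.
  weight 2: 1 codewords.
  weight 3: 2 codewords.
  weight 4: 5 codewords.
  weight 5: 4 codewords.
  weight 6: 1 codewords.
Minimum distance d = smallest w > 0 with A_w > 0 = 1.
Sanity: Σ A_w = 16 = 2^4 = 16 ✓.


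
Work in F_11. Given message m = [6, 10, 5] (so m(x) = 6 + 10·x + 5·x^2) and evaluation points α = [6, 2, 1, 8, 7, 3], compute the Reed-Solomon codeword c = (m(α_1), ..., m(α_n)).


c = [4, 2, 10, 10, 2, 4]

Message polynomial: m(x) = 6 + 10·x + 5·x^2 (mod 11).
For each evaluation point α_i, compute m(α_i) mod 11:
  α_1 = 6: Horner steps 5 → 7 → 4, so m(6) = 4.
  α_2 = 2: Horner steps 5 → 9 → 2, so m(2) = 2.
  α_3 = 1: Horner steps 5 → 4 → 10, so m(1) = 10.
  α_4 = 8: Horner steps 5 → 6 → 10, so m(8) = 10.
  α_5 = 7: Horner steps 5 → 1 → 2, so m(7) = 2.
  α_6 = 3: Horner steps 5 → 3 → 4, so m(3) = 4.
Codeword c = [4, 2, 10, 10, 2, 4] ∈ F_11^6.


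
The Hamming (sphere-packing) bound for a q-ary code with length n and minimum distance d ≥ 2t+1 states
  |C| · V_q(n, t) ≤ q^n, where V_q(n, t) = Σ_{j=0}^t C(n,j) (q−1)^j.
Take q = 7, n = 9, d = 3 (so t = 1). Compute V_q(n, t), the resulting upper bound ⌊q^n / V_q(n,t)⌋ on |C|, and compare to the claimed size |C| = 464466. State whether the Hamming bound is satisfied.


V_q(n, t) = 55, q^n = 40353607, Hamming bound = 733701, |C| = 464466 ≤ bound (satisfied).

Step 1: Compute V_q(n, t) = Σ_{j=0}^1 C(n, j) (q−1)^j.
  j = 0: C(9,0)·(6)^0 = 1·1 = 1.
  j = 1: C(9,1)·(6)^1 = 9·6 = 54.
  V_q(n, t) = 1 + 54 = 55.
Step 2: q^n = 7^9 = 40353607.
Step 3: Hamming bound ⌊q^n / V_q(n,t)⌋ = ⌊40353607/55⌋ = 733701.
Step 4: Compare |C| = 464466 to 733701: satisfied.
The claimed |C| lies below the Hamming bound.


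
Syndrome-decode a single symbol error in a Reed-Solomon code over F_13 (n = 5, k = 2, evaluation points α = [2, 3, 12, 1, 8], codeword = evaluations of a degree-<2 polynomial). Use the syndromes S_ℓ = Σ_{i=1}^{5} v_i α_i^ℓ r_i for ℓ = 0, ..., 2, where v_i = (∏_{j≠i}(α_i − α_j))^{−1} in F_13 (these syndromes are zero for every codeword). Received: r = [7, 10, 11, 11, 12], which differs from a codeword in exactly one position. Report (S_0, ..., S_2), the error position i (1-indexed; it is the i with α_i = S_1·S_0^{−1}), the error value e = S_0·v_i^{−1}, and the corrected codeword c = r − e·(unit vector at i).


S = (3, 3, 3), error at position 4, error magnitude e = 7, c = [7, 10, 11, 4, 12].

Step 1: column multipliers v_i = (∏_{j≠i}(α_i − α_j))^{−1} mod 13.
  i = 1 (α = 2): (2−3)(2−12)(2−1)(2−8) = (−1)·(−10)·1·(−6) = −60 ≡ 5, so v_1 = 5^{−1} = 8 (mod 13).
  i = 2 (α = 3): (3−2)(3−12)(3−1)(3−8) = 1·(−9)·2·(−5) = 90 ≡ 12, so v_2 = 12^{−1} = 12 (mod 13).
  i = 3 (α = 12): (12−2)(12−3)(12−1)(12−8) = 10·9·11·4 = 3960 ≡ 8, so v_3 = 8^{−1} = 5 (mod 13).
  i = 4 (α = 1): (1−2)(1−3)(1−12)(1−8) = (−1)·(−2)·(−11)·(−7) = 154 ≡ 11, so v_4 = 11^{−1} = 6 (mod 13).
  i = 5 (α = 8): (8−2)(8−3)(8−12)(8−1) = 6·5·(−4)·7 = −840 ≡ 5, so v_5 = 5^{−1} = 8 (mod 13).
  v = [8, 12, 5, 6, 8].
Step 2: syndromes of r = [7, 10, 11, 11, 12] (all sums mod 13).
  S_0 = Σ v_i r_i = 8·7 + 12·10 + 5·11 + 6·11 + 8·12 = 393 ≡ 3.
  S_1 = Σ v_i α_i r_i = 8·2·7 + 12·3·10 + 5·12·11 + 6·1·11 + 8·8·12 = 1966 ≡ 3.
  α_i^2 mod 13 = [4, 9, 1, 1, 12].
  S_2 = Σ v_i α_i^2 r_i = 8·4·7 + 12·9·10 + 5·1·11 + 6·1·11 + 8·12·12 = 2577 ≡ 3.
  S = (3, 3, 3) ≠ 0, so r is not a codeword (an error is present).
Step 3: locate the error. For a single error e at position i, S_ℓ = v_i·e·α_i^ℓ, so α_err = S_1/S_0.
  S_0^{−1} = 3^{−1} = 9 (mod 13), so α_err = 3·9 = 27 ≡ 1 = α_4. Error position i = 4.
  Consistency check: S_2/S_1 = 3·9 = 27 ≡ 1 = α_err ✓ (single-error assumption holds).
Step 4: error magnitude e = S_0/v_4 = S_0·∏_{j≠4}(α_4 − α_j) = 3·11 = 33 ≡ 7 (mod 13).
Step 5: correct position 4: c_4 = r_4 − e = 11 − 7 ≡ 4 (mod 13). Hence c = [7, 10, 11, 4, 12].
  Check: interpolating c through the α_i gives m(x) = 1 + 3·x (degree < 2) with m(α_i) = c_i for every i, so c is indeed a codeword.


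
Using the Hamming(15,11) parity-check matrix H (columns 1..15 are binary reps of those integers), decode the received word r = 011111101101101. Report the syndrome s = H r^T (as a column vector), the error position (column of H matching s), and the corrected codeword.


s = (1, 1, 0, 0)^T, error position = 12, corrected codeword c = 011111101100101

Compute s = H r^T mod 2 one row at a time:
  s_1 = 0 + 1 + 1 + 0 + 1 + 1 + 0 + 1 = 5 ≡ 1 (mod 2).
  s_2 = 1 + 1 + 1 + 1 + 1 + 1 + 0 + 1 = 7 ≡ 1 (mod 2).
  s_3 = 1 + 1 + 1 + 1 + 1 + 0 + 0 + 1 = 6 ≡ 0 (mod 2).
  s_4 = 0 + 1 + 1 + 1 + 1 + 0 + 1 + 1 = 6 ≡ 0 (mod 2).
s = (1, 1, 0, 0)^T — this equals column 12 of H (binary 1100), so error is at position 12.
Correct: flip bit 12 of r = 011111101101101 to get c = 011111101100101.


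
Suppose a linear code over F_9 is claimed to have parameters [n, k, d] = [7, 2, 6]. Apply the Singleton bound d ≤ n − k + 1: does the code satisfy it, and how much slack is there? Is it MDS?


Singleton RHS = n − k + 1 = 6, slack = 0, bound satisfied, MDS.

Singleton bound: d ≤ n − k + 1.
Here n = 7, k = 2, so n − k + 1 = 6.
Given d = 6, check d ≤ 6: YES.
Slack = (n − k + 1) − d = 0.
The code is MDS (slack = 0).
Description: the claimed parameters are [7, 2, 6]_9; such a code would be MDS (meets Singleton bound).


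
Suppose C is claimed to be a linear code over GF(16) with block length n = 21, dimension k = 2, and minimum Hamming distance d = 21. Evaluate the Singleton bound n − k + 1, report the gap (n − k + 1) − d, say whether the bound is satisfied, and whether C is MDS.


Singleton RHS = n − k + 1 = 20, slack = -1, bound violated (no such code; not MDS).

Singleton bound: d ≤ n − k + 1.
Here n = 21, k = 2, so n − k + 1 = 20.
Given d = 21, check d ≤ 20: NO.
Slack = (n − k + 1) − d = -1.
The slack is negative: d = 21 exceeds n − k + 1 = 20 by 1, so the Singleton bound is violated and no linear [21, 2, 21]_16 code can exist. In particular it is not MDS (MDS requires d = n − k + 1 exactly).
Description: the claimed parameters are [21, 2, 21]_16; such a code would be impossible (violates the Singleton bound).


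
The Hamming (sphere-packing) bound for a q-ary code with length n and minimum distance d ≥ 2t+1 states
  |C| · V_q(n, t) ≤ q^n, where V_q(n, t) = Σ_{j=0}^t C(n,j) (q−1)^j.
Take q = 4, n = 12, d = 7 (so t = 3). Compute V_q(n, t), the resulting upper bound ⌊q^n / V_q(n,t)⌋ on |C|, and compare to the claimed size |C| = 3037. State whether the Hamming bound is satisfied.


V_q(n, t) = 6571, q^n = 16777216, Hamming bound = 2553, |C| = 3037 > bound (violated).

Step 1: Compute V_q(n, t) = Σ_{j=0}^3 C(n, j) (q−1)^j.
  j = 0: C(12,0)·(3)^0 = 1·1 = 1.
  j = 1: C(12,1)·(3)^1 = 12·3 = 36.
  j = 2: C(12,2)·(3)^2 = 66·9 = 594.
  j = 3: C(12,3)·(3)^3 = 220·27 = 5940.
  V_q(n, t) = 1 + 36 + 594 + 5940 = 6571.
Step 2: q^n = 4^12 = 16777216.
Step 3: Hamming bound ⌊q^n / V_q(n,t)⌋ = ⌊16777216/6571⌋ = 2553.
Step 4: Compare |C| = 3037 to 2553: violated.
The claimed |C| lies above the Hamming bound, so no 4-ary code of length 12 with d ≥ 7 can have 3037 codewords.


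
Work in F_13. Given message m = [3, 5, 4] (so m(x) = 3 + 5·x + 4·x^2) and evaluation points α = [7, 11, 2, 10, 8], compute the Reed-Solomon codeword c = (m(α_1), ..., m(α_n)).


c = [0, 9, 3, 11, 0]

Message polynomial: m(x) = 3 + 5·x + 4·x^2 (mod 13).
For each evaluation point α_i, compute m(α_i) mod 13:
  α_1 = 7: Horner steps 4 → 7 → 0, so m(7) = 0.
  α_2 = 11: Horner steps 4 → 10 → 9, so m(11) = 9.
  α_3 = 2: Horner steps 4 → 0 → 3, so m(2) = 3.
  α_4 = 10: Horner steps 4 → 6 → 11, so m(10) = 11.
  α_5 = 8: Horner steps 4 → 11 → 0, so m(8) = 0.
Codeword c = [0, 9, 3, 11, 0] ∈ F_13^5.


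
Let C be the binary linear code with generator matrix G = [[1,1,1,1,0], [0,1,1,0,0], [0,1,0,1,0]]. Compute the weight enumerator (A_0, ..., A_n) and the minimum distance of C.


Weight distribution: A_0 = 1, A_2 = 6, A_4 = 1. Minimum distance d = 2.

Enumerate all 2^3 = 8 messages m ∈ F_2^3.
For each, compute codeword c = mG in F_2^5, then tally its weight.
  m = 000 → c = 00000, weight = 0.
  m = 100 → c = 11110, weight = 4.
  m = 010 → c = 01100, weight = 2.
  m = 110 → c = 10010, weight = 2.
  m = 001 → c = 01010, weight = 2.
  m = 101 → c = 10100, weight = 2.
  m = 011 → c = 00110, weight = 2.
  m = 111 → c = 11000, weight = 2.
Tally weights:
  weight 0: 1 codewords.
  weight 2: 6 codewords.
  weight 4: 1 codewords.
Minimum distance d = smallest w > 0 with A_w > 0 = 2.
Sanity: Σ A_w = 8 = 2^3 = 8 ✓.
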